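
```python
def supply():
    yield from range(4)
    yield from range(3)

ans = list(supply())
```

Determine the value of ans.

Step 1: Trace yields in order:
  yield 0
  yield 1
  yield 2
  yield 3
  yield 0
  yield 1
  yield 2
Therefore ans = [0, 1, 2, 3, 0, 1, 2].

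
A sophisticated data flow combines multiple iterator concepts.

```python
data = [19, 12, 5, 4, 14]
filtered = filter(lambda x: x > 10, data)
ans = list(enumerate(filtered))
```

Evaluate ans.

Step 1: Filter [19, 12, 5, 4, 14] for > 10: [19, 12, 14].
Step 2: enumerate re-indexes from 0: [(0, 19), (1, 12), (2, 14)].
Therefore ans = [(0, 19), (1, 12), (2, 14)].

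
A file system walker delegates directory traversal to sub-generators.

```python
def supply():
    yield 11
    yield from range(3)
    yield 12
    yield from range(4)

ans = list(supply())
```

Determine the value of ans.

Step 1: Trace yields in order:
  yield 11
  yield 0
  yield 1
  yield 2
  yield 12
  yield 0
  yield 1
  yield 2
  yield 3
Therefore ans = [11, 0, 1, 2, 12, 0, 1, 2, 3].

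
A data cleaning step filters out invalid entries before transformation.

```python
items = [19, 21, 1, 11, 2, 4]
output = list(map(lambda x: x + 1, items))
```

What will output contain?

Step 1: Apply lambda x: x + 1 to each element:
  19 -> 20
  21 -> 22
  1 -> 2
  11 -> 12
  2 -> 3
  4 -> 5
Therefore output = [20, 22, 2, 12, 3, 5].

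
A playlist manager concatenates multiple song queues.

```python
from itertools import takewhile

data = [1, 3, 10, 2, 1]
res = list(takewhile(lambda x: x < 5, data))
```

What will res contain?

Step 1: takewhile stops at first element >= 5:
  1 < 5: take
  3 < 5: take
  10 >= 5: stop
Therefore res = [1, 3].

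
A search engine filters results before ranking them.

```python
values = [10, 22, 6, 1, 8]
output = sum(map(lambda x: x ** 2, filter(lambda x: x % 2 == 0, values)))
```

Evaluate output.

Step 1: Filter even numbers from [10, 22, 6, 1, 8]: [10, 22, 6, 8]
Step 2: Square each: [100, 484, 36, 64]
Step 3: Sum = 684.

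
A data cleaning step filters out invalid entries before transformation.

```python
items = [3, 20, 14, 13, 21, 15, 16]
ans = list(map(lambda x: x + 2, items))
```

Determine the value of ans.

Step 1: Apply lambda x: x + 2 to each element:
  3 -> 5
  20 -> 22
  14 -> 16
  13 -> 15
  21 -> 23
  15 -> 17
  16 -> 18
Therefore ans = [5, 22, 16, 15, 23, 17, 18].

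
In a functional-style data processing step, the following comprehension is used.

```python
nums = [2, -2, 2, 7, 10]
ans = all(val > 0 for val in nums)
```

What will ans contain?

Step 1: Check val > 0 for each element in [2, -2, 2, 7, 10]:
  2 > 0: True
  -2 > 0: False
  2 > 0: True
  7 > 0: True
  10 > 0: True
Step 2: all() returns False.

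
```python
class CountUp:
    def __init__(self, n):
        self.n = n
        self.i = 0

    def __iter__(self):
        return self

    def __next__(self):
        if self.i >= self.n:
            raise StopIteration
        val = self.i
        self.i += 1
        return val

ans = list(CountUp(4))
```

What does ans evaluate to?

Step 1: CountUp(4) creates an iterator counting 0 to 3.
Step 2: list() consumes all values: [0, 1, 2, 3].
Therefore ans = [0, 1, 2, 3].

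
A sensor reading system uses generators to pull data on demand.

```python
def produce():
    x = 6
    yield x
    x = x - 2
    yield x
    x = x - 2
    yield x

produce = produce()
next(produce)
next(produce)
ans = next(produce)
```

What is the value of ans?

Step 1: Trace through generator execution:
  Yield 1: x starts at 6, yield 6
  Yield 2: x = 6 - 2 = 4, yield 4
  Yield 3: x = 4 - 2 = 2, yield 2
Step 2: First next() gets 6, second next() gets the second value, third next() yields 2.
Therefore ans = 2.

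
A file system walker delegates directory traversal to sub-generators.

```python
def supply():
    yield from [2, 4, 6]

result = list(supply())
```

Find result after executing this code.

Step 1: yield from delegates to the iterable, yielding each element.
Step 2: Collected values: [2, 4, 6].
Therefore result = [2, 4, 6].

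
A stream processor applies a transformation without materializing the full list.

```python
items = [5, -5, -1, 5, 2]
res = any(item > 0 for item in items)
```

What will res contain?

Step 1: Check item > 0 for each element in [5, -5, -1, 5, 2]:
  5 > 0: True
  -5 > 0: False
  -1 > 0: False
  5 > 0: True
  2 > 0: True
Step 2: any() returns True.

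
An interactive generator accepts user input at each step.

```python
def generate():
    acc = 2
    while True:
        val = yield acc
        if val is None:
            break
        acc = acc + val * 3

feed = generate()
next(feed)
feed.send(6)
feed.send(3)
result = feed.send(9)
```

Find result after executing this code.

Step 1: next() -> yield acc=2.
Step 2: send(6) -> val=6, acc = 2 + 6*3 = 20, yield 20.
Step 3: send(3) -> val=3, acc = 20 + 3*3 = 29, yield 29.
Step 4: send(9) -> val=9, acc = 29 + 9*3 = 56, yield 56.
Therefore result = 56.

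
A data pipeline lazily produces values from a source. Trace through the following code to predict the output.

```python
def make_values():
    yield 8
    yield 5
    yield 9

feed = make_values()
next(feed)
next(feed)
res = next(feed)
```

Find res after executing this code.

Step 1: make_values() creates a generator.
Step 2: next(feed) yields 8 (consumed and discarded).
Step 3: next(feed) yields 5 (consumed and discarded).
Step 4: next(feed) yields 9, assigned to res.
Therefore res = 9.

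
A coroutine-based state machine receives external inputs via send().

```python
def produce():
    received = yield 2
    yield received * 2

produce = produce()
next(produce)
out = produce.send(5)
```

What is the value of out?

Step 1: next(produce) advances to first yield, producing 2.
Step 2: send(5) resumes, received = 5.
Step 3: yield received * 2 = 5 * 2 = 10.
Therefore out = 10.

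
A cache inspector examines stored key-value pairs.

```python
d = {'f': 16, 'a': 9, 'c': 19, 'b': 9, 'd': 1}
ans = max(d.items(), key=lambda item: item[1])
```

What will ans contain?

Step 1: Find item with maximum value:
  ('f', 16)
  ('a', 9)
  ('c', 19)
  ('b', 9)
  ('d', 1)
Step 2: Maximum value is 19 at key 'c'.
Therefore ans = ('c', 19).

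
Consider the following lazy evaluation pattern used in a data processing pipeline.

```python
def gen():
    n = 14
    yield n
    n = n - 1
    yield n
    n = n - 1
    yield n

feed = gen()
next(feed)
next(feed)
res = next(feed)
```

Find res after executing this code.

Step 1: Trace through generator execution:
  Yield 1: n starts at 14, yield 14
  Yield 2: n = 14 - 1 = 13, yield 13
  Yield 3: n = 13 - 1 = 12, yield 12
Step 2: First next() gets 14, second next() gets the second value, third next() yields 12.
Therefore res = 12.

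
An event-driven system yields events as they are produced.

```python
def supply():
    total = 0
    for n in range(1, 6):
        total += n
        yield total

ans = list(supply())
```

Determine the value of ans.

Step 1: Generator accumulates running sum:
  n=1: total = 1, yield 1
  n=2: total = 3, yield 3
  n=3: total = 6, yield 6
  n=4: total = 10, yield 10
  n=5: total = 15, yield 15
Therefore ans = [1, 3, 6, 10, 15].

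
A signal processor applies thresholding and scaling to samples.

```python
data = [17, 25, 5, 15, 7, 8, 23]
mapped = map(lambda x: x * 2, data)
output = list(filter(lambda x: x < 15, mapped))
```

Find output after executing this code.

Step 1: Map x * 2:
  17 -> 34
  25 -> 50
  5 -> 10
  15 -> 30
  7 -> 14
  8 -> 16
  23 -> 46
Step 2: Filter for < 15:
  34: removed
  50: removed
  10: kept
  30: removed
  14: kept
  16: removed
  46: removed
Therefore output = [10, 14].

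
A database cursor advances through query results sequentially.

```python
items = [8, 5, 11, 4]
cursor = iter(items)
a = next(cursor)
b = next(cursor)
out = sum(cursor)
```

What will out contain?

Step 1: Create iterator over [8, 5, 11, 4].
Step 2: a = next() = 8, b = next() = 5.
Step 3: sum() of remaining [11, 4] = 15.
Therefore out = 15.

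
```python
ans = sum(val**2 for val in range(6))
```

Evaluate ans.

Step 1: Compute val**2 for each val in range(6):
  val=0: 0**2 = 0
  val=1: 1**2 = 1
  val=2: 2**2 = 4
  val=3: 3**2 = 9
  val=4: 4**2 = 16
  val=5: 5**2 = 25
Step 2: sum = 0 + 1 + 4 + 9 + 16 + 25 = 55.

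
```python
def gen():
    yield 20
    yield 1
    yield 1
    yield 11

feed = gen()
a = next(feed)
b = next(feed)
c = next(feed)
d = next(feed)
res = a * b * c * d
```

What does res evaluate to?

Step 1: Create generator and consume all values:
  a = next(feed) = 20
  b = next(feed) = 1
  c = next(feed) = 1
  d = next(feed) = 11
Step 2: res = 20 * 1 * 1 * 11 = 220.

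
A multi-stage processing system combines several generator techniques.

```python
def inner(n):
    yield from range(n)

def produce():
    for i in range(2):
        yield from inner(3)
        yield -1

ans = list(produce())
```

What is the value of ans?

Step 1: For each i in range(2):
  i=0: yield from inner(3) -> [0, 1, 2], then yield -1
  i=1: yield from inner(3) -> [0, 1, 2], then yield -1
Therefore ans = [0, 1, 2, -1, 0, 1, 2, -1].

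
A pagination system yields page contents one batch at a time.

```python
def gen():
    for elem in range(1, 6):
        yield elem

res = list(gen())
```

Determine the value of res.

Step 1: The generator yields each value from range(1, 6).
Step 2: list() consumes all yields: [1, 2, 3, 4, 5].
Therefore res = [1, 2, 3, 4, 5].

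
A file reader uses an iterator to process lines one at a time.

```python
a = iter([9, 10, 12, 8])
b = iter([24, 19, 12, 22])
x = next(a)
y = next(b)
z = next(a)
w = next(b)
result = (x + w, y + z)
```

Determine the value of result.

Step 1: a iterates [9, 10, 12, 8], b iterates [24, 19, 12, 22].
Step 2: x = next(a) = 9, y = next(b) = 24.
Step 3: z = next(a) = 10, w = next(b) = 19.
Step 4: result = (9 + 19, 24 + 10) = (28, 34).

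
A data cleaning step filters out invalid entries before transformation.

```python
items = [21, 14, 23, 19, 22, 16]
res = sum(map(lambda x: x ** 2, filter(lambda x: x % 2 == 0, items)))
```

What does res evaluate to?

Step 1: Filter even numbers from [21, 14, 23, 19, 22, 16]: [14, 22, 16]
Step 2: Square each: [196, 484, 256]
Step 3: Sum = 936.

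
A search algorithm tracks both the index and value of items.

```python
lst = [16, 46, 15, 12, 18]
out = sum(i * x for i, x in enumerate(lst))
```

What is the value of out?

Step 1: Compute i * x for each (i, x) in enumerate([16, 46, 15, 12, 18]):
  i=0, x=16: 0*16 = 0
  i=1, x=46: 1*46 = 46
  i=2, x=15: 2*15 = 30
  i=3, x=12: 3*12 = 36
  i=4, x=18: 4*18 = 72
Step 2: sum = 0 + 46 + 30 + 36 + 72 = 184.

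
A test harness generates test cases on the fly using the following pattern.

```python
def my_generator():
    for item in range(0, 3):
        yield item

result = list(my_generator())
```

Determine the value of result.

Step 1: The generator yields each value from range(0, 3).
Step 2: list() consumes all yields: [0, 1, 2].
Therefore result = [0, 1, 2].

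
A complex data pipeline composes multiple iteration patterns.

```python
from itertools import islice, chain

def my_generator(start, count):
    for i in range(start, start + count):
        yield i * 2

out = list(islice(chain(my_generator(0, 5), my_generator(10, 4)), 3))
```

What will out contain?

Step 1: my_generator(0, 5) yields [0, 2, 4, 6, 8].
Step 2: my_generator(10, 4) yields [20, 22, 24, 26].
Step 3: chain concatenates: [0, 2, 4, 6, 8, 20, 22, 24, 26].
Step 4: islice takes first 3: [0, 2, 4].
Therefore out = [0, 2, 4].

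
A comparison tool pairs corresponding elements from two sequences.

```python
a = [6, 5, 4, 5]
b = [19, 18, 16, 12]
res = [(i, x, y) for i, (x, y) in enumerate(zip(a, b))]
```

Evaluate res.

Step 1: enumerate(zip(a, b)) gives index with paired elements:
  i=0: (6, 19)
  i=1: (5, 18)
  i=2: (4, 16)
  i=3: (5, 12)
Therefore res = [(0, 6, 19), (1, 5, 18), (2, 4, 16), (3, 5, 12)].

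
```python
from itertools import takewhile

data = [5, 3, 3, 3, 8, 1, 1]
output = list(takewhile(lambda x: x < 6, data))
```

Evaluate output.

Step 1: takewhile stops at first element >= 6:
  5 < 6: take
  3 < 6: take
  3 < 6: take
  3 < 6: take
  8 >= 6: stop
Therefore output = [5, 3, 3, 3].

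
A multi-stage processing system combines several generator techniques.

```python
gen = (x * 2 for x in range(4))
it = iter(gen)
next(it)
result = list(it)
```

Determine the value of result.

Step 1: Generator produces [0, 2, 4, 6].
Step 2: next(it) consumes first element (0).
Step 3: list(it) collects remaining: [2, 4, 6].
Therefore result = [2, 4, 6].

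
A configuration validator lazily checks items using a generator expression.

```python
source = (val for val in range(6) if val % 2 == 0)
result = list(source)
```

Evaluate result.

Step 1: Filter range(6) keeping only even values:
  val=0: even, included
  val=1: odd, excluded
  val=2: even, included
  val=3: odd, excluded
  val=4: even, included
  val=5: odd, excluded
Therefore result = [0, 2, 4].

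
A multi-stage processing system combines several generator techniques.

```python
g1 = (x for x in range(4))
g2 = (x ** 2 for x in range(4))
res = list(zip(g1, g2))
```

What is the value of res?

Step 1: g1 produces [0, 1, 2, 3].
Step 2: g2 produces [0, 1, 4, 9].
Step 3: zip pairs them: [(0, 0), (1, 1), (2, 4), (3, 9)].
Therefore res = [(0, 0), (1, 1), (2, 4), (3, 9)].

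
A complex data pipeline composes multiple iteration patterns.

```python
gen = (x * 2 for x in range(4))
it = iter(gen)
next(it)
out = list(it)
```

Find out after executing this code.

Step 1: Generator produces [0, 2, 4, 6].
Step 2: next(it) consumes first element (0).
Step 3: list(it) collects remaining: [2, 4, 6].
Therefore out = [2, 4, 6].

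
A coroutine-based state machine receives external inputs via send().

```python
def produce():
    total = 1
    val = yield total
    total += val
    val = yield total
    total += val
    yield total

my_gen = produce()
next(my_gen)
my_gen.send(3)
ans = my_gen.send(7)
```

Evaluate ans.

Step 1: next() -> yield total=1.
Step 2: send(3) -> val=3, total = 1+3 = 4, yield 4.
Step 3: send(7) -> val=7, total = 4+7 = 11, yield 11.
Therefore ans = 11.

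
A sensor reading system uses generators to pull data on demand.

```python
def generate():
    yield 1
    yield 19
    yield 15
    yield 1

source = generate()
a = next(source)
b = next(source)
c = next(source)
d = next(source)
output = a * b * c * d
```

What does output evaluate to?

Step 1: Create generator and consume all values:
  a = next(source) = 1
  b = next(source) = 19
  c = next(source) = 15
  d = next(source) = 1
Step 2: output = 1 * 19 * 15 * 1 = 285.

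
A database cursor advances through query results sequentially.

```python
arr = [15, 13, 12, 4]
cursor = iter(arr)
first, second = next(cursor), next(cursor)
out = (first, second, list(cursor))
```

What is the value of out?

Step 1: Create iterator over [15, 13, 12, 4].
Step 2: first = 15, second = 13.
Step 3: Remaining elements: [12, 4].
Therefore out = (15, 13, [12, 4]).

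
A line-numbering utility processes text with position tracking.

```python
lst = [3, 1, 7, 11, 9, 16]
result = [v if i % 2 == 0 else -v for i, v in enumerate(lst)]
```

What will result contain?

Step 1: For each (i, v), keep v if i is even, negate if odd:
  i=0 (even): keep 3
  i=1 (odd): negate to -1
  i=2 (even): keep 7
  i=3 (odd): negate to -11
  i=4 (even): keep 9
  i=5 (odd): negate to -16
Therefore result = [3, -1, 7, -11, 9, -16].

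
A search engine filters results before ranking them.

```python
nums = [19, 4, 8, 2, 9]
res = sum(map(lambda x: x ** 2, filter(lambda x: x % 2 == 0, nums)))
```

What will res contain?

Step 1: Filter even numbers from [19, 4, 8, 2, 9]: [4, 8, 2]
Step 2: Square each: [16, 64, 4]
Step 3: Sum = 84.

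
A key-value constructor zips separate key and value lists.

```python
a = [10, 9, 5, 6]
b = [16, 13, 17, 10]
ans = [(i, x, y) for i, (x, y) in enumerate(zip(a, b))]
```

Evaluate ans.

Step 1: enumerate(zip(a, b)) gives index with paired elements:
  i=0: (10, 16)
  i=1: (9, 13)
  i=2: (5, 17)
  i=3: (6, 10)
Therefore ans = [(0, 10, 16), (1, 9, 13), (2, 5, 17), (3, 6, 10)].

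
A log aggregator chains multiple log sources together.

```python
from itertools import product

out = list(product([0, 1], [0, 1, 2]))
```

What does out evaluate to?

Step 1: product([0, 1], [0, 1, 2]) gives all pairs:
  (0, 0)
  (0, 1)
  (0, 2)
  (1, 0)
  (1, 1)
  (1, 2)
Therefore out = [(0, 0), (0, 1), (0, 2), (1, 0), (1, 1), (1, 2)].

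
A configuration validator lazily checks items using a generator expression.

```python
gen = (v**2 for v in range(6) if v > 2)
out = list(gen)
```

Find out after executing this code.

Step 1: For range(6), keep v > 2, then square:
  v=0: 0 <= 2, excluded
  v=1: 1 <= 2, excluded
  v=2: 2 <= 2, excluded
  v=3: 3 > 2, yield 3**2 = 9
  v=4: 4 > 2, yield 4**2 = 16
  v=5: 5 > 2, yield 5**2 = 25
Therefore out = [9, 16, 25].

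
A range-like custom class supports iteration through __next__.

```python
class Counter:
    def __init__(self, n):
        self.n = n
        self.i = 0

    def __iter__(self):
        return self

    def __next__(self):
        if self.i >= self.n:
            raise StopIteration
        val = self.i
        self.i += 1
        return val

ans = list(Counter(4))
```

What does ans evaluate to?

Step 1: Counter(4) creates an iterator counting 0 to 3.
Step 2: list() consumes all values: [0, 1, 2, 3].
Therefore ans = [0, 1, 2, 3].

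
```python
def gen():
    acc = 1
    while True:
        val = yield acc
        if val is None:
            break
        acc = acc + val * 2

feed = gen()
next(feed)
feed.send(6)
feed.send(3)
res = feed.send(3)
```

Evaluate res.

Step 1: next() -> yield acc=1.
Step 2: send(6) -> val=6, acc = 1 + 6*2 = 13, yield 13.
Step 3: send(3) -> val=3, acc = 13 + 3*2 = 19, yield 19.
Step 4: send(3) -> val=3, acc = 19 + 3*2 = 25, yield 25.
Therefore res = 25.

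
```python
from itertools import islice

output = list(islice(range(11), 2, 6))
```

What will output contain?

Step 1: islice(range(11), 2, 6) takes elements at indices [2, 6).
Step 2: Elements: [2, 3, 4, 5].
Therefore output = [2, 3, 4, 5].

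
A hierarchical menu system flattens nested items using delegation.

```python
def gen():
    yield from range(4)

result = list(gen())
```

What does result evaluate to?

Step 1: yield from delegates to the iterable, yielding each element.
Step 2: Collected values: [0, 1, 2, 3].
Therefore result = [0, 1, 2, 3].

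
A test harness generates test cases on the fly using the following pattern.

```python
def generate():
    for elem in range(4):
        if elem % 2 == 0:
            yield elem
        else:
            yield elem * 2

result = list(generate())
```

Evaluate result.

Step 1: For each elem in range(4), yield elem if even, else elem*2:
  elem=0 (even): yield 0
  elem=1 (odd): yield 1*2 = 2
  elem=2 (even): yield 2
  elem=3 (odd): yield 3*2 = 6
Therefore result = [0, 2, 2, 6].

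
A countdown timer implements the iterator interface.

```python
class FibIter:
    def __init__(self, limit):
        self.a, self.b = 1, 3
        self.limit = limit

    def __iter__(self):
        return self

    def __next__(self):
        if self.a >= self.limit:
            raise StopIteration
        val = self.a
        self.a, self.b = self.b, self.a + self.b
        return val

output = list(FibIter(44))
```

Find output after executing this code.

Step 1: Fibonacci-like sequence (a=1, b=3) until >= 44:
  Yield 1, then a,b = 3,4
  Yield 3, then a,b = 4,7
  Yield 4, then a,b = 7,11
  Yield 7, then a,b = 11,18
  Yield 11, then a,b = 18,29
  Yield 18, then a,b = 29,47
  Yield 29, then a,b = 47,76
Step 2: 47 >= 44, stop.
Therefore output = [1, 3, 4, 7, 11, 18, 29].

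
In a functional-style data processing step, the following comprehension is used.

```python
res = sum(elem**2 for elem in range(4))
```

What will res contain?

Step 1: Compute elem**2 for each elem in range(4):
  elem=0: 0**2 = 0
  elem=1: 1**2 = 1
  elem=2: 2**2 = 4
  elem=3: 3**2 = 9
Step 2: sum = 0 + 1 + 4 + 9 = 14.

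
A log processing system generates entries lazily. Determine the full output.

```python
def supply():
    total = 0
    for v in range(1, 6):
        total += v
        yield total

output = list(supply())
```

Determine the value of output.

Step 1: Generator accumulates running sum:
  v=1: total = 1, yield 1
  v=2: total = 3, yield 3
  v=3: total = 6, yield 6
  v=4: total = 10, yield 10
  v=5: total = 15, yield 15
Therefore output = [1, 3, 6, 10, 15].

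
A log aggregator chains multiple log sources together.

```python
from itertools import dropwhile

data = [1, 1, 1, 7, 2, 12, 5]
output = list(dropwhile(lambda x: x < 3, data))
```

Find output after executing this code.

Step 1: dropwhile drops elements while < 3:
  1 < 3: dropped
  1 < 3: dropped
  1 < 3: dropped
  7: kept (dropping stopped)
Step 2: Remaining elements kept regardless of condition.
Therefore output = [7, 2, 12, 5].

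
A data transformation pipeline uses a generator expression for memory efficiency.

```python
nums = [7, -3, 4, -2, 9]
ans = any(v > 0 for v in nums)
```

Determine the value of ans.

Step 1: Check v > 0 for each element in [7, -3, 4, -2, 9]:
  7 > 0: True
  -3 > 0: False
  4 > 0: True
  -2 > 0: False
  9 > 0: True
Step 2: any() returns True.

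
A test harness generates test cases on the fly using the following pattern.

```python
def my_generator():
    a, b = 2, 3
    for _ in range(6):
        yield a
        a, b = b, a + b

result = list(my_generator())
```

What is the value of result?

Step 1: Fibonacci-like sequence starting with a=2, b=3:
  Iteration 1: yield a=2, then a,b = 3,5
  Iteration 2: yield a=3, then a,b = 5,8
  Iteration 3: yield a=5, then a,b = 8,13
  Iteration 4: yield a=8, then a,b = 13,21
  Iteration 5: yield a=13, then a,b = 21,34
  Iteration 6: yield a=21, then a,b = 34,55
Therefore result = [2, 3, 5, 8, 13, 21].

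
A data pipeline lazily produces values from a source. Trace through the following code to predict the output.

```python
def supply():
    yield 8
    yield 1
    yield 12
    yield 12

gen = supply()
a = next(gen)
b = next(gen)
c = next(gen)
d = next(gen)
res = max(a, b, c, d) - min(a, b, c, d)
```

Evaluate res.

Step 1: Create generator and consume all values:
  a = next(gen) = 8
  b = next(gen) = 1
  c = next(gen) = 12
  d = next(gen) = 12
Step 2: max = 12, min = 1, res = 12 - 1 = 11.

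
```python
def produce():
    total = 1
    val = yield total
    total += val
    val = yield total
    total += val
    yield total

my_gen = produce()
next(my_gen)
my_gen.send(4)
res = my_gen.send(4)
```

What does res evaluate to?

Step 1: next() -> yield total=1.
Step 2: send(4) -> val=4, total = 1+4 = 5, yield 5.
Step 3: send(4) -> val=4, total = 5+4 = 9, yield 9.
Therefore res = 9.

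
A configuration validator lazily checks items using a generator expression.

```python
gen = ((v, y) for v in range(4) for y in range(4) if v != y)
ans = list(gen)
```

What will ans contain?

Step 1: Nested generator over range(4) x range(4) where v != y:
  (0, 0): excluded (v == y)
  (0, 1): included
  (0, 2): included
  (0, 3): included
  (1, 0): included
  (1, 1): excluded (v == y)
  (1, 2): included
  (1, 3): included
  (2, 0): included
  (2, 1): included
  (2, 2): excluded (v == y)
  (2, 3): included
  (3, 0): included
  (3, 1): included
  (3, 2): included
  (3, 3): excluded (v == y)
Therefore ans = [(0, 1), (0, 2), (0, 3), (1, 0), (1, 2), (1, 3), (2, 0), (2, 1), (2, 3), (3, 0), (3, 1), (3, 2)].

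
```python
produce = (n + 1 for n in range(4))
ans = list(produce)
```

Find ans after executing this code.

Step 1: For each n in range(4), compute n+1:
  n=0: 0+1 = 1
  n=1: 1+1 = 2
  n=2: 2+1 = 3
  n=3: 3+1 = 4
Therefore ans = [1, 2, 3, 4].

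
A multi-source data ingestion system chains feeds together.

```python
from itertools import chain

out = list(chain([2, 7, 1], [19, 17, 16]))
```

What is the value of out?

Step 1: chain() concatenates iterables: [2, 7, 1] + [19, 17, 16].
Therefore out = [2, 7, 1, 19, 17, 16].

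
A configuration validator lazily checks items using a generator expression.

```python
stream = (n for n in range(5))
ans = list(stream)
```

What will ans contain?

Step 1: Generator expression iterates range(5): [0, 1, 2, 3, 4].
Step 2: list() collects all values.
Therefore ans = [0, 1, 2, 3, 4].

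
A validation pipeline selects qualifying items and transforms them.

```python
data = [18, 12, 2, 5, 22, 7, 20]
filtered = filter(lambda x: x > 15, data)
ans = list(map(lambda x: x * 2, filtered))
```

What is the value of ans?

Step 1: Filter data for elements > 15:
  18: kept
  12: removed
  2: removed
  5: removed
  22: kept
  7: removed
  20: kept
Step 2: Map x * 2 on filtered [18, 22, 20]:
  18 -> 36
  22 -> 44
  20 -> 40
Therefore ans = [36, 44, 40].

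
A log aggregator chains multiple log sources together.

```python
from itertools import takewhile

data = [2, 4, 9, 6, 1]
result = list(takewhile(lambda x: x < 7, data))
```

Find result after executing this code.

Step 1: takewhile stops at first element >= 7:
  2 < 7: take
  4 < 7: take
  9 >= 7: stop
Therefore result = [2, 4].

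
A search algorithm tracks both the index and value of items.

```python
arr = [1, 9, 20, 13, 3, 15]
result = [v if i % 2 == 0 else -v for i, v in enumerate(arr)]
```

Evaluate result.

Step 1: For each (i, v), keep v if i is even, negate if odd:
  i=0 (even): keep 1
  i=1 (odd): negate to -9
  i=2 (even): keep 20
  i=3 (odd): negate to -13
  i=4 (even): keep 3
  i=5 (odd): negate to -15
Therefore result = [1, -9, 20, -13, 3, -15].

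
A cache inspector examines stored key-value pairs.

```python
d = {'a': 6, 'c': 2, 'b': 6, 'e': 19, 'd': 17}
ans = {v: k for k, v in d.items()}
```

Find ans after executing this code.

Step 1: Invert dict (swap keys and values):
  'a': 6 -> 6: 'a'
  'c': 2 -> 2: 'c'
  'b': 6 -> 6: 'b'
  'e': 19 -> 19: 'e'
  'd': 17 -> 17: 'd'
Therefore ans = {6: 'b', 2: 'c', 19: 'e', 17: 'd'}.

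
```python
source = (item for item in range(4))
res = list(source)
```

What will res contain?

Step 1: Generator expression iterates range(4): [0, 1, 2, 3].
Step 2: list() collects all values.
Therefore res = [0, 1, 2, 3].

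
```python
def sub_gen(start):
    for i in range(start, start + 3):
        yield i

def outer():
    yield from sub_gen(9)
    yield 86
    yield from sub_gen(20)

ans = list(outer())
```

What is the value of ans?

Step 1: outer() delegates to sub_gen(9):
  yield 9
  yield 10
  yield 11
Step 2: yield 86
Step 3: Delegates to sub_gen(20):
  yield 20
  yield 21
  yield 22
Therefore ans = [9, 10, 11, 86, 20, 21, 22].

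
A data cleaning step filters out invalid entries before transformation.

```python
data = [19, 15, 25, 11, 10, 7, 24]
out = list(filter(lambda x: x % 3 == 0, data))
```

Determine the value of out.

Step 1: Filter elements divisible by 3:
  19 % 3 = 1: removed
  15 % 3 = 0: kept
  25 % 3 = 1: removed
  11 % 3 = 2: removed
  10 % 3 = 1: removed
  7 % 3 = 1: removed
  24 % 3 = 0: kept
Therefore out = [15, 24].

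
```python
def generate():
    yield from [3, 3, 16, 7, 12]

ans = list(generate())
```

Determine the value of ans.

Step 1: yield from delegates to the iterable, yielding each element.
Step 2: Collected values: [3, 3, 16, 7, 12].
Therefore ans = [3, 3, 16, 7, 12].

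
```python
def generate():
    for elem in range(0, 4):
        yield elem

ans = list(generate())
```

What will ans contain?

Step 1: The generator yields each value from range(0, 4).
Step 2: list() consumes all yields: [0, 1, 2, 3].
Therefore ans = [0, 1, 2, 3].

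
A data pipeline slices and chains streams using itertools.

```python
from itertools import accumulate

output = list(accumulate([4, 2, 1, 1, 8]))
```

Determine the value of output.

Step 1: accumulate computes running sums:
  + 4 = 4
  + 2 = 6
  + 1 = 7
  + 1 = 8
  + 8 = 16
Therefore output = [4, 6, 7, 8, 16].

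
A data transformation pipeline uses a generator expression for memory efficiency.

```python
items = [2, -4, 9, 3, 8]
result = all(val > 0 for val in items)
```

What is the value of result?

Step 1: Check val > 0 for each element in [2, -4, 9, 3, 8]:
  2 > 0: True
  -4 > 0: False
  9 > 0: True
  3 > 0: True
  8 > 0: True
Step 2: all() returns False.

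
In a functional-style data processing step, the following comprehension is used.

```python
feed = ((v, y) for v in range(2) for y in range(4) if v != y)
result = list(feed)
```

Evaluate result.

Step 1: Nested generator over range(2) x range(4) where v != y:
  (0, 0): excluded (v == y)
  (0, 1): included
  (0, 2): included
  (0, 3): included
  (1, 0): included
  (1, 1): excluded (v == y)
  (1, 2): included
  (1, 3): included
Therefore result = [(0, 1), (0, 2), (0, 3), (1, 0), (1, 2), (1, 3)].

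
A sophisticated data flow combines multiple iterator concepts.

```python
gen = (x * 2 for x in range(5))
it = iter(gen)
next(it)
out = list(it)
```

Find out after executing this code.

Step 1: Generator produces [0, 2, 4, 6, 8].
Step 2: next(it) consumes first element (0).
Step 3: list(it) collects remaining: [2, 4, 6, 8].
Therefore out = [2, 4, 6, 8].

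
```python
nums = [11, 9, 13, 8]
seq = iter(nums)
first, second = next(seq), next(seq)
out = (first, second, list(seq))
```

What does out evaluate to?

Step 1: Create iterator over [11, 9, 13, 8].
Step 2: first = 11, second = 9.
Step 3: Remaining elements: [13, 8].
Therefore out = (11, 9, [13, 8]).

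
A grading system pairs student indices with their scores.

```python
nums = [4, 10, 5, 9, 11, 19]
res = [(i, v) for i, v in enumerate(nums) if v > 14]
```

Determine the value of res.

Step 1: Filter enumerate([4, 10, 5, 9, 11, 19]) keeping v > 14:
  (0, 4): 4 <= 14, excluded
  (1, 10): 10 <= 14, excluded
  (2, 5): 5 <= 14, excluded
  (3, 9): 9 <= 14, excluded
  (4, 11): 11 <= 14, excluded
  (5, 19): 19 > 14, included
Therefore res = [(5, 19)].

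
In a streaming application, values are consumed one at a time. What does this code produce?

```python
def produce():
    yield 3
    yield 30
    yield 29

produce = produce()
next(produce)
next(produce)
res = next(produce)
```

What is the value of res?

Step 1: produce() creates a generator.
Step 2: next(produce) yields 3 (consumed and discarded).
Step 3: next(produce) yields 30 (consumed and discarded).
Step 4: next(produce) yields 29, assigned to res.
Therefore res = 29.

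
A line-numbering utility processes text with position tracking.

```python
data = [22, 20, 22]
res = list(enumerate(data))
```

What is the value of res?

Step 1: enumerate pairs each element with its index:
  (0, 22)
  (1, 20)
  (2, 22)
Therefore res = [(0, 22), (1, 20), (2, 22)].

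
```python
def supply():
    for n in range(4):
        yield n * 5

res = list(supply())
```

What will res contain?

Step 1: For each n in range(4), yield n * 5:
  n=0: yield 0 * 5 = 0
  n=1: yield 1 * 5 = 5
  n=2: yield 2 * 5 = 10
  n=3: yield 3 * 5 = 15
Therefore res = [0, 5, 10, 15].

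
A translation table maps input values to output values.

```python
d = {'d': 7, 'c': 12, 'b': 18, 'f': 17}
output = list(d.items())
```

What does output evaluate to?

Step 1: d.items() returns (key, value) pairs in insertion order.
Therefore output = [('d', 7), ('c', 12), ('b', 18), ('f', 17)].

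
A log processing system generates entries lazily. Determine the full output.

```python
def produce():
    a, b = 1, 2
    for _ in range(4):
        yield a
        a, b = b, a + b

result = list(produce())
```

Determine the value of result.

Step 1: Fibonacci-like sequence starting with a=1, b=2:
  Iteration 1: yield a=1, then a,b = 2,3
  Iteration 2: yield a=2, then a,b = 3,5
  Iteration 3: yield a=3, then a,b = 5,8
  Iteration 4: yield a=5, then a,b = 8,13
Therefore result = [1, 2, 3, 5].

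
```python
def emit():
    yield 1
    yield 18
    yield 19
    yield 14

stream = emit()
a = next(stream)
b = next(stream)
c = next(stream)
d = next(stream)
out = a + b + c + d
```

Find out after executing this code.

Step 1: Create generator and consume all values:
  a = next(stream) = 1
  b = next(stream) = 18
  c = next(stream) = 19
  d = next(stream) = 14
Step 2: out = 1 + 18 + 19 + 14 = 52.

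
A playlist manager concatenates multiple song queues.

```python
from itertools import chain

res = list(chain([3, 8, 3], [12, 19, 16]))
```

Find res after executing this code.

Step 1: chain() concatenates iterables: [3, 8, 3] + [12, 19, 16].
Therefore res = [3, 8, 3, 12, 19, 16].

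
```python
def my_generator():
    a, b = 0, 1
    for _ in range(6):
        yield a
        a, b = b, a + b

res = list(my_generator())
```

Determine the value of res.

Step 1: Fibonacci-like sequence starting with a=0, b=1:
  Iteration 1: yield a=0, then a,b = 1,1
  Iteration 2: yield a=1, then a,b = 1,2
  Iteration 3: yield a=1, then a,b = 2,3
  Iteration 4: yield a=2, then a,b = 3,5
  Iteration 5: yield a=3, then a,b = 5,8
  Iteration 6: yield a=5, then a,b = 8,13
Therefore res = [0, 1, 1, 2, 3, 5].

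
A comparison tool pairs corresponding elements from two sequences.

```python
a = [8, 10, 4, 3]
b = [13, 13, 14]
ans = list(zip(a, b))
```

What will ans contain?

Step 1: zip stops at shortest (len(a)=4, len(b)=3):
  Index 0: (8, 13)
  Index 1: (10, 13)
  Index 2: (4, 14)
Step 2: Last element of a (3) has no pair, dropped.
Therefore ans = [(8, 13), (10, 13), (4, 14)].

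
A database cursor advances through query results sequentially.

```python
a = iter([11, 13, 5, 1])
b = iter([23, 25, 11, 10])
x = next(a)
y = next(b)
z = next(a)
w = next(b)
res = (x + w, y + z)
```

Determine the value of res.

Step 1: a iterates [11, 13, 5, 1], b iterates [23, 25, 11, 10].
Step 2: x = next(a) = 11, y = next(b) = 23.
Step 3: z = next(a) = 13, w = next(b) = 25.
Step 4: res = (11 + 25, 23 + 13) = (36, 36).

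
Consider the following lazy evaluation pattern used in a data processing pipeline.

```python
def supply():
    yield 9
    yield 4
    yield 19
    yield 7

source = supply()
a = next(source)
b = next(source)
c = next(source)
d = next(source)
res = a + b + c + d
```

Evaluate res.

Step 1: Create generator and consume all values:
  a = next(source) = 9
  b = next(source) = 4
  c = next(source) = 19
  d = next(source) = 7
Step 2: res = 9 + 4 + 19 + 7 = 39.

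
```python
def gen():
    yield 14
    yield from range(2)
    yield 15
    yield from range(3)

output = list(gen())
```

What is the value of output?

Step 1: Trace yields in order:
  yield 14
  yield 0
  yield 1
  yield 15
  yield 0
  yield 1
  yield 2
Therefore output = [14, 0, 1, 15, 0, 1, 2].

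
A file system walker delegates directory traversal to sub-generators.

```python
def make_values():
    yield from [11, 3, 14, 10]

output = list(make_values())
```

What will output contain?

Step 1: yield from delegates to the iterable, yielding each element.
Step 2: Collected values: [11, 3, 14, 10].
Therefore output = [11, 3, 14, 10].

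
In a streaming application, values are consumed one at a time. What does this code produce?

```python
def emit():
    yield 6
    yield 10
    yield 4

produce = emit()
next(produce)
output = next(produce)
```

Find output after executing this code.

Step 1: emit() creates a generator.
Step 2: next(produce) yields 6 (consumed and discarded).
Step 3: next(produce) yields 10, assigned to output.
Therefore output = 10.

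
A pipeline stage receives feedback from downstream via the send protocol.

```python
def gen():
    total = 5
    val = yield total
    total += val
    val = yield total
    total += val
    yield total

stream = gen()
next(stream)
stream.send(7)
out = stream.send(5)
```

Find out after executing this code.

Step 1: next() -> yield total=5.
Step 2: send(7) -> val=7, total = 5+7 = 12, yield 12.
Step 3: send(5) -> val=5, total = 12+5 = 17, yield 17.
Therefore out = 17.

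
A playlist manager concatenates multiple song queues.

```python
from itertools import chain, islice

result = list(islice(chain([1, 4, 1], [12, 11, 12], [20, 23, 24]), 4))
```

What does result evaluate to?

Step 1: chain([1, 4, 1], [12, 11, 12], [20, 23, 24]) = [1, 4, 1, 12, 11, 12, 20, 23, 24].
Step 2: islice takes first 4 elements: [1, 4, 1, 12].
Therefore result = [1, 4, 1, 12].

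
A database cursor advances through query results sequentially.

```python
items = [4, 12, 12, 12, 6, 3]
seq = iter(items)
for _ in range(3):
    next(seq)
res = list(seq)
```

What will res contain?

Step 1: Create iterator over [4, 12, 12, 12, 6, 3].
Step 2: Advance 3 positions (consuming [4, 12, 12]).
Step 3: list() collects remaining elements: [12, 6, 3].
Therefore res = [12, 6, 3].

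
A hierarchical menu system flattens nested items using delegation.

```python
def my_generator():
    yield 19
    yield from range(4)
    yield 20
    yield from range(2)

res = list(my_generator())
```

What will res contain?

Step 1: Trace yields in order:
  yield 19
  yield 0
  yield 1
  yield 2
  yield 3
  yield 20
  yield 0
  yield 1
Therefore res = [19, 0, 1, 2, 3, 20, 0, 1].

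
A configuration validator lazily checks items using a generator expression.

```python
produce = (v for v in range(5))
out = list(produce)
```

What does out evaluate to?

Step 1: Generator expression iterates range(5): [0, 1, 2, 3, 4].
Step 2: list() collects all values.
Therefore out = [0, 1, 2, 3, 4].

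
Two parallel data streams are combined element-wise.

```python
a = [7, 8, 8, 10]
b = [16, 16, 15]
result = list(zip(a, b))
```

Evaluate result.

Step 1: zip stops at shortest (len(a)=4, len(b)=3):
  Index 0: (7, 16)
  Index 1: (8, 16)
  Index 2: (8, 15)
Step 2: Last element of a (10) has no pair, dropped.
Therefore result = [(7, 16), (8, 16), (8, 15)].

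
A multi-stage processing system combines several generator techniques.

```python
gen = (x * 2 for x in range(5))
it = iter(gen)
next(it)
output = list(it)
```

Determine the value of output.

Step 1: Generator produces [0, 2, 4, 6, 8].
Step 2: next(it) consumes first element (0).
Step 3: list(it) collects remaining: [2, 4, 6, 8].
Therefore output = [2, 4, 6, 8].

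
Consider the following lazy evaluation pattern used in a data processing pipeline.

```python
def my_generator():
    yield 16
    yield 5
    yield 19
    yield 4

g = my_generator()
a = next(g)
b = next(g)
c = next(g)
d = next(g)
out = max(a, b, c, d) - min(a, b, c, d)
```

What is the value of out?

Step 1: Create generator and consume all values:
  a = next(g) = 16
  b = next(g) = 5
  c = next(g) = 19
  d = next(g) = 4
Step 2: max = 19, min = 4, out = 19 - 4 = 15.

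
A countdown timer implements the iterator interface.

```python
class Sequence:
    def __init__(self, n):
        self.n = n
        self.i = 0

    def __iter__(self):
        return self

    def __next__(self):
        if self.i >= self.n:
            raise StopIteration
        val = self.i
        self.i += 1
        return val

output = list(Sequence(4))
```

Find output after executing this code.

Step 1: Sequence(4) creates an iterator counting 0 to 3.
Step 2: list() consumes all values: [0, 1, 2, 3].
Therefore output = [0, 1, 2, 3].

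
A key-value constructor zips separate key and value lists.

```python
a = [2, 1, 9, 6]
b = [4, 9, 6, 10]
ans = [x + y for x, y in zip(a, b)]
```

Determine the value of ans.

Step 1: Add corresponding elements:
  2 + 4 = 6
  1 + 9 = 10
  9 + 6 = 15
  6 + 10 = 16
Therefore ans = [6, 10, 15, 16].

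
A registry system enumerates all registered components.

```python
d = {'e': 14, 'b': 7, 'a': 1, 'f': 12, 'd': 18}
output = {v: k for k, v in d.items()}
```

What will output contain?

Step 1: Invert dict (swap keys and values):
  'e': 14 -> 14: 'e'
  'b': 7 -> 7: 'b'
  'a': 1 -> 1: 'a'
  'f': 12 -> 12: 'f'
  'd': 18 -> 18: 'd'
Therefore output = {14: 'e', 7: 'b', 1: 'a', 12: 'f', 18: 'd'}.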